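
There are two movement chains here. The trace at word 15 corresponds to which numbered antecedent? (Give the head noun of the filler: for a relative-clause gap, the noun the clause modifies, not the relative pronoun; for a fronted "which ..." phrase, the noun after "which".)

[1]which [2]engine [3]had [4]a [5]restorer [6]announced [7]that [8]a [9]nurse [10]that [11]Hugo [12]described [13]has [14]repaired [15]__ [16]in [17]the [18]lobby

2

The marked gap is the direct object of "repaired".
Its filler is the fronted wh-phrase "which engine", at word 2.
(The other dependency links word 9 to a gap after word 12.)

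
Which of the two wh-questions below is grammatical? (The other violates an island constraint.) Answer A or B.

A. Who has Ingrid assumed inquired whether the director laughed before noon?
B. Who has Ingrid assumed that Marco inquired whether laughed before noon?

A

In B, the wh-phrase is extracted from inside a wh-island (introduced by "whether"), which blocks movement.
In A, the extraction path crosses only that-complement boundaries, which are transparent.
So A is grammatical.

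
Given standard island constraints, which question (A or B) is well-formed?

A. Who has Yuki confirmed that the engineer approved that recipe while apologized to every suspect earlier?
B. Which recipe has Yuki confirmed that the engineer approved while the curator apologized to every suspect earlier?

B

In A, the wh-phrase is extracted from inside an adjunct island (introduced by "while"), which blocks movement.
In B, the extraction path crosses only that-complement boundaries, which are transparent.
So B is grammatical.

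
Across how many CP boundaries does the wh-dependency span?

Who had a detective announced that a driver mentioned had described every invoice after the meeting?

"who" is extracted from the subject of "described".
Boundaries crossed, outermost first: [that], [Ø] — 2 in total.

2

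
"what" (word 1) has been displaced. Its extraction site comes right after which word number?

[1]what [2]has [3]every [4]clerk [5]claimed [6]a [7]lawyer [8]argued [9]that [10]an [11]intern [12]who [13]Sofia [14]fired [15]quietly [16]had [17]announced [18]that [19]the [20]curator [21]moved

The displaced element is "what" (word 1).
It is linked across 3 clause boundaries (Ø → that → that).
It functions as the direct object of "moved", so the gap sits immediately after word 21 ("moved").
Base order: Every clerk has claimed a lawyer argued that an intern who Sofia fired quietly had announced that the curator moved what.

21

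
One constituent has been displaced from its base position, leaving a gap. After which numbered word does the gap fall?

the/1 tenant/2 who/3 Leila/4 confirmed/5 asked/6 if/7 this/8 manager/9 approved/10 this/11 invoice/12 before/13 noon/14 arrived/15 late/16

The displaced element is "the tenant" (word 2).
It is linked across 1 clause boundary (Ø).
It functions as the subject of "asked", so the gap sits immediately after word 5 ("confirmed").
Base order: Leila confirmed that the tenant asked if this manager approved this invoice before noon.

5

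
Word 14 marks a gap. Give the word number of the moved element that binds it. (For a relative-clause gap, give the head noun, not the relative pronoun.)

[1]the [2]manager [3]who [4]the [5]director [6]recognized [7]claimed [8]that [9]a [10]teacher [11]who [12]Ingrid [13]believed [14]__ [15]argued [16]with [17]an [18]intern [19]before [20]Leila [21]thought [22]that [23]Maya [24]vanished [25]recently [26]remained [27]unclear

The gap at 14 is the subject of "argued", inside a relative clause.
The relative pronoun is "who" (word 11); it is bound by the head noun immediately before it.
Its filler is the head noun "teacher", at word 10.

10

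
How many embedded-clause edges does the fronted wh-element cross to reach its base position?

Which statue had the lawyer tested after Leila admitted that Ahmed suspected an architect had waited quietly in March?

0

"which statue" originates inside the matrix clause — no clause boundary is crossed.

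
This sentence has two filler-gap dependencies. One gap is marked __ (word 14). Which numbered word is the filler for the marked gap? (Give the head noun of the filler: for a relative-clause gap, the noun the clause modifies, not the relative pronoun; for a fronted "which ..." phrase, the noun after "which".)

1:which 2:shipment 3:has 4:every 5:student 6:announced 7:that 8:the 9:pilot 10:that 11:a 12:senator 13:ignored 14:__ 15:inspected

9

The marked gap is inside the relative clause, the direct object of "ignored".
Its filler is the head noun "pilot" (via "that"), at word 9.
(The other dependency links word 2 to a gap after word 15.)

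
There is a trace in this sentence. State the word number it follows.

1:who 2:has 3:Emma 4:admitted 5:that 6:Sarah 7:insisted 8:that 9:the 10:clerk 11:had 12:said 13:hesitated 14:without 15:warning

12

The displaced element is "who" (word 1).
It is linked across 3 clause boundaries (that → that → Ø).
It functions as the subject of "hesitated", so the gap sits immediately after word 12 ("said").
Base order: Emma has admitted that Sarah insisted that the clerk had said that who hesitated without warning.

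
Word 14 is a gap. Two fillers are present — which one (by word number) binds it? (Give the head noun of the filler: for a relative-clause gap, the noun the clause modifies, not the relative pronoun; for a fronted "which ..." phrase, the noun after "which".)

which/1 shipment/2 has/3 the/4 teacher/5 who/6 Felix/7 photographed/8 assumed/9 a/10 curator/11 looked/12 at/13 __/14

The marked gap is the object of the preposition "at" of "looked".
Its filler is the fronted wh-phrase "which shipment", at word 2.
(The other dependency links word 5 to a gap after word 8.)

2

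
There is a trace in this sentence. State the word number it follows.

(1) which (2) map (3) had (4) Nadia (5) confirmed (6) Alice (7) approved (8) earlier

7

The displaced element is "which map" (word 2).
It is linked across 1 clause boundary (Ø).
It functions as the direct object of "approved", so the gap sits immediately after word 7 ("approved").
Base order: Nadia had confirmed Alice approved which map earlier.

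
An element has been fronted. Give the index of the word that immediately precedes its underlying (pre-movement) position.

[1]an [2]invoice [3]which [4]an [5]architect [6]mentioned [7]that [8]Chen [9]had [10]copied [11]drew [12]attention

10

The displaced element is "an invoice" (word 2).
It is linked across 1 clause boundary (that).
It functions as the direct object of "copied", so the gap sits immediately after word 10 ("copied").
Base order: An architect mentioned that Chen had copied an invoice.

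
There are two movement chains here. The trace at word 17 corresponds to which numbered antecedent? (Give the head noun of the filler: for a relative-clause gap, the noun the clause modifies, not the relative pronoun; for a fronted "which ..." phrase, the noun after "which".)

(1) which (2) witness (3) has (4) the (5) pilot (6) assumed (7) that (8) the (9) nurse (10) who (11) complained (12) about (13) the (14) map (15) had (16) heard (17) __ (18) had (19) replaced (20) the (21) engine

The marked gap is the subject of "replaced".
Its filler is the fronted wh-phrase "which witness", at word 2.
(The other dependency links word 9 to a gap after word 10.)

2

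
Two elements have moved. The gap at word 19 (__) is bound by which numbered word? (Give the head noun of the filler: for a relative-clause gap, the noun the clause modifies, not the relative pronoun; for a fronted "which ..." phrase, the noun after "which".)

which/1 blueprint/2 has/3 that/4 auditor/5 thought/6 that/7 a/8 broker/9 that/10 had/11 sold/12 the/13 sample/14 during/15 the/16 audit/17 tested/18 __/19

2

The marked gap is the direct object of "tested".
Its filler is the fronted wh-phrase "which blueprint", at word 2.
(The other dependency links word 9 to a gap after word 10.)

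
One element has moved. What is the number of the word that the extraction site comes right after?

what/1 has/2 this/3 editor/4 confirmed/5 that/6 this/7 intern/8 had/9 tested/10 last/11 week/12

10

The displaced element is "what" (word 1).
It is linked across 1 clause boundary (that).
It functions as the direct object of "tested", so the gap sits immediately after word 10 ("tested").
Base order: This editor has confirmed that this intern had tested what last week.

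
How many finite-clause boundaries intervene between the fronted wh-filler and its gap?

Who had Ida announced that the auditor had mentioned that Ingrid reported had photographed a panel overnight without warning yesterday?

3

"who" is extracted from the subject of "photographed".
Boundaries crossed, outermost first: [that], [that], [Ø] — 3 in total.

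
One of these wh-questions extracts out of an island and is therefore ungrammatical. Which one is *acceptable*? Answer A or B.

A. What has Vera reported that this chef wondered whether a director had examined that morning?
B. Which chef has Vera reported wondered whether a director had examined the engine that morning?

In A, the wh-phrase is extracted from inside a wh-island (introduced by "whether"), which blocks movement.
In B, the extraction path crosses only that-complement boundaries, which are transparent.
So B is grammatical.

B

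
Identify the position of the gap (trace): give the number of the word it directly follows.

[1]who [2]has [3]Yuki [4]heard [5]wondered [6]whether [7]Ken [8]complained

The displaced element is "who" (word 1).
It is linked across 1 clause boundary (Ø).
It functions as the subject of "wondered", so the gap sits immediately after word 4 ("heard").
Base order: Yuki has heard who wondered whether Ken complained.

4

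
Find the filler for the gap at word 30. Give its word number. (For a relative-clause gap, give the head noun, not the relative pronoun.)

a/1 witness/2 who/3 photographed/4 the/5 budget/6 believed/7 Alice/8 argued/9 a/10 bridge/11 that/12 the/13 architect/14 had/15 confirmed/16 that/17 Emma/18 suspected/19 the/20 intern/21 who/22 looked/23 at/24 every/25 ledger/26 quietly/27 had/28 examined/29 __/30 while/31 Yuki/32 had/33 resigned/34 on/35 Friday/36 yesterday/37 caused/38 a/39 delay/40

11

The gap at 30 is the object of "examined", inside a relative clause.
The relative pronoun is "that" (word 12); it is bound by the head noun immediately before it.
Its filler is the head noun "bridge", at word 11.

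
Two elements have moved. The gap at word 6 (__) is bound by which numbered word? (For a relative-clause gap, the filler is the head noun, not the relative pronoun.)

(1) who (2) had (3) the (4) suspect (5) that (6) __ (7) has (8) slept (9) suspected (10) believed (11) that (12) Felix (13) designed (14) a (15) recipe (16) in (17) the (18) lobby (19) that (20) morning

4

The marked gap is inside the relative clause, the subject of "slept".
Its filler is the head noun "suspect" (via "that"), at word 4.
(The other dependency links word 1 to a gap after word 9.)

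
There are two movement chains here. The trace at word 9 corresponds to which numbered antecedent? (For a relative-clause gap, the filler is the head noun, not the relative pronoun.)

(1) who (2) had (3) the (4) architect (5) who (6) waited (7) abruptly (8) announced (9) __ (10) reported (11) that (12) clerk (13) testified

The marked gap is the subject of "reported".
Its filler is the fronted wh-phrase "who", at word 1.
(The other dependency links word 4 to a gap after word 5.)

1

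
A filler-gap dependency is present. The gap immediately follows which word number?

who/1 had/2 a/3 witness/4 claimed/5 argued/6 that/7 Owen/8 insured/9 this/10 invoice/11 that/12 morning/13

The displaced element is "who" (word 1).
It is linked across 1 clause boundary (Ø).
It functions as the subject of "argued", so the gap sits immediately after word 5 ("claimed").
Base order: A witness had claimed who argued that Owen insured this invoice that morning.

5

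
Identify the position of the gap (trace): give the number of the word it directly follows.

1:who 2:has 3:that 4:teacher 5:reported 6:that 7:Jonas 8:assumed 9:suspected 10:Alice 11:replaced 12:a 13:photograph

8

The displaced element is "who" (word 1).
It is linked across 2 clause boundaries (that → Ø).
It functions as the subject of "suspected", so the gap sits immediately after word 8 ("assumed").
Base order: That teacher has reported that Jonas assumed who suspected Alice replaced a photograph.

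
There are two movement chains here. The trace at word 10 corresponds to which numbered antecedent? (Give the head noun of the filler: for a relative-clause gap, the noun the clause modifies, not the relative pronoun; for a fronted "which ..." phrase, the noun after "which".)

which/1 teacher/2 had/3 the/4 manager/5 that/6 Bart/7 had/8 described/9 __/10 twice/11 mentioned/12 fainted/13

5

The marked gap is inside the relative clause, the direct object of "described".
Its filler is the head noun "manager" (via "that"), at word 5.
(The other dependency links word 2 to a gap after word 12.)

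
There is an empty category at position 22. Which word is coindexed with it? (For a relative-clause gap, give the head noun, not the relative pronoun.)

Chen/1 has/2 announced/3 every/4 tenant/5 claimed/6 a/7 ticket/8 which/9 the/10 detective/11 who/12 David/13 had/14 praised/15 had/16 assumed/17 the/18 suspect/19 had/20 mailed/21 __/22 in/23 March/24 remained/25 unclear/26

The gap at 22 is the object of "mailed", inside a relative clause.
The relative pronoun is "which" (word 9); it is bound by the head noun immediately before it.
Its filler is the head noun "ticket", at word 8.

8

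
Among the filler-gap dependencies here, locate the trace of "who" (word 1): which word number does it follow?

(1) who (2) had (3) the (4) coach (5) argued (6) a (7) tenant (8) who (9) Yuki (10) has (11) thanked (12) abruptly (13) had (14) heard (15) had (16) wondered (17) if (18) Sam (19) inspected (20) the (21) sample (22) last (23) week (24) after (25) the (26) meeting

14

The displaced element is "who" (word 1).
It is linked across 2 clause boundaries (Ø → Ø).
It functions as the subject of "wondered", so the gap sits immediately after word 14 ("heard").
Base order: The coach had argued a tenant who Yuki has thanked abruptly had heard that who had wondered if Sam inspected the sample last week after the meeting.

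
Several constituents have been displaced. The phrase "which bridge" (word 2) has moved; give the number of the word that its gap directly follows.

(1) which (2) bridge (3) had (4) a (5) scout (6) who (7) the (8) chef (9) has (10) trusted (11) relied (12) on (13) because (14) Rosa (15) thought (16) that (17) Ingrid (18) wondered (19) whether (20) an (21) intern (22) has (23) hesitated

The displaced element is "which bridge" (word 2).
It functions as the object of the preposition "on" of "relied", so the gap sits immediately after word 12 ("on").
Base order: A scout who the chef has trusted had relied on which bridge because Rosa thought that Ingrid wondered whether an intern has hesitated.

12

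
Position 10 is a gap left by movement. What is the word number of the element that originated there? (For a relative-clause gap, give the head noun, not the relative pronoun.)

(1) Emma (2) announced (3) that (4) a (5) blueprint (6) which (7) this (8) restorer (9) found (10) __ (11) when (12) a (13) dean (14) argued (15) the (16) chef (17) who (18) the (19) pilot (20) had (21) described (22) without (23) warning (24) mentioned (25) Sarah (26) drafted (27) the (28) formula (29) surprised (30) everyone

5

The gap at 10 is the object of "found", inside a relative clause.
The relative pronoun is "which" (word 6); it is bound by the head noun immediately before it.
Its filler is the head noun "blueprint", at word 5.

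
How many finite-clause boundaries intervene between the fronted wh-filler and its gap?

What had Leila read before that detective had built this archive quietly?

0

"what" originates inside the matrix clause — no clause boundary is crossed.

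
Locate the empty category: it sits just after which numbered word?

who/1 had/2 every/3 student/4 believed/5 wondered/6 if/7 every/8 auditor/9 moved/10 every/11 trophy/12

5

The displaced element is "who" (word 1).
It is linked across 1 clause boundary (Ø).
It functions as the subject of "wondered", so the gap sits immediately after word 5 ("believed").
Base order: Every student had believed that who wondered if every auditor moved every trophy.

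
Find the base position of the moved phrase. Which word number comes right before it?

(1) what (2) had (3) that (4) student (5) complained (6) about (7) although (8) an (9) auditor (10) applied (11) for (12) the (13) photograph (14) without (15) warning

6

The displaced element is "what" (word 1).
It functions as the object of the preposition "about" of "complained", so the gap sits immediately after word 6 ("about").
Base order: That student had complained about what although an auditor applied for the photograph without warning.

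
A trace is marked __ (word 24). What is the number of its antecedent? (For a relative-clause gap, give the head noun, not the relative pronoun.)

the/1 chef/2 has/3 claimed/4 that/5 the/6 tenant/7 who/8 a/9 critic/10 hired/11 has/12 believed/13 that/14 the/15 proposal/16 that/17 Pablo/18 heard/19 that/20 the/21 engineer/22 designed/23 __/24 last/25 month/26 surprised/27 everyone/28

The gap at 24 is the object of "designed", inside a relative clause.
The relative pronoun is "that" (word 17); it is bound by the head noun immediately before it.
Its filler is the head noun "proposal", at word 16.

16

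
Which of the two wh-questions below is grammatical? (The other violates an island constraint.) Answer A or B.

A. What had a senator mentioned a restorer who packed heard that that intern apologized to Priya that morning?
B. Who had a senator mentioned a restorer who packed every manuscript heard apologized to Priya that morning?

In A, the wh-phrase is extracted from inside a complex-NP island (relative clause) (introduced by "who"), which blocks movement.
In B, the extraction path crosses only that-complement boundaries, which are transparent.
So B is grammatical.

B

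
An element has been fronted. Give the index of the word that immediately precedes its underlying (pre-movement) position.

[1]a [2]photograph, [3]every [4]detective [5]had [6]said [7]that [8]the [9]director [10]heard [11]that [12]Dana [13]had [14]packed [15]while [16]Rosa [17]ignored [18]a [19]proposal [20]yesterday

14

The displaced element is "a photograph" (word 2).
It is linked across 2 clause boundaries (that → that).
It functions as the direct object of "packed", so the gap sits immediately after word 14 ("packed").
Base order: Every detective had said that the director heard that Dana had packed a photograph while Rosa ignored a proposal yesterday.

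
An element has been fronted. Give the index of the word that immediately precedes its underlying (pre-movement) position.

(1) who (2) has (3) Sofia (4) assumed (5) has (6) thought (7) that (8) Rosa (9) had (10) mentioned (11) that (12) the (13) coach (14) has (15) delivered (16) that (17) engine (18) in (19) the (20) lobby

The displaced element is "who" (word 1).
It is linked across 1 clause boundary (Ø).
It functions as the subject of "thought", so the gap sits immediately after word 4 ("assumed").
Base order: Sofia has assumed that who has thought that Rosa had mentioned that the coach has delivered that engine in the lobby.

4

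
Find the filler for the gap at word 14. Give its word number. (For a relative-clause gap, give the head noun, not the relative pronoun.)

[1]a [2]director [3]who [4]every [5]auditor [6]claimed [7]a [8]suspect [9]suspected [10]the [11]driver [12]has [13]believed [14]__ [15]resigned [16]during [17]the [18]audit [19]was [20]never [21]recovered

2

The gap at 14 is the subject of "resigned", inside a relative clause.
The relative pronoun is "who" (word 3); it is bound by the head noun immediately before it.
Its filler is the head noun "director", at word 2.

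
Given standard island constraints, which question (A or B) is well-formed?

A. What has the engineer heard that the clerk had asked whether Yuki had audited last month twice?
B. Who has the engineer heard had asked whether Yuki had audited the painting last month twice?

In A, the wh-phrase is extracted from inside a wh-island (introduced by "whether"), which blocks movement.
In B, the extraction path crosses only that-complement boundaries, which are transparent.
So B is grammatical.

B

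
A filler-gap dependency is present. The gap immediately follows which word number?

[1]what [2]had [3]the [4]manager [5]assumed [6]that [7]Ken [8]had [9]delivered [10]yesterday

The displaced element is "what" (word 1).
It is linked across 1 clause boundary (that).
It functions as the direct object of "delivered", so the gap sits immediately after word 9 ("delivered").
Base order: The manager had assumed that Ken had delivered what yesterday.

9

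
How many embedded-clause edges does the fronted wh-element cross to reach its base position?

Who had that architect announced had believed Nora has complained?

"who" is extracted from the subject of "believed".
Boundaries crossed, outermost first: [Ø] — 1 in total.

1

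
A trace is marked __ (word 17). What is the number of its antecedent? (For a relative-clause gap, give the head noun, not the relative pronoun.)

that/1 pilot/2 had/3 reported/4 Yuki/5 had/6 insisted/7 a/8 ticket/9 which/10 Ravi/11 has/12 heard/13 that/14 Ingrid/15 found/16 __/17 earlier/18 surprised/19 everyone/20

9

The gap at 17 is the object of "found", inside a relative clause.
The relative pronoun is "which" (word 10); it is bound by the head noun immediately before it.
Its filler is the head noun "ticket", at word 9.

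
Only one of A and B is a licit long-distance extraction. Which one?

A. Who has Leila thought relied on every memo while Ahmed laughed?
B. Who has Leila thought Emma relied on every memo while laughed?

A

In B, the wh-phrase is extracted from inside an adjunct island (introduced by "while"), which blocks movement.
In A, the extraction path crosses only that-complement boundaries, which are transparent.
So A is grammatical.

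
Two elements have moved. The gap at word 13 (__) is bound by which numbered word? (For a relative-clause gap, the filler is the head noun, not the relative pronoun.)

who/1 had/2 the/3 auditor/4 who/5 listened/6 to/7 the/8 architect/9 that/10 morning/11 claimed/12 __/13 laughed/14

The marked gap is the subject of "laughed".
Its filler is the fronted wh-phrase "who", at word 1.
(The other dependency links word 4 to a gap after word 5.)

1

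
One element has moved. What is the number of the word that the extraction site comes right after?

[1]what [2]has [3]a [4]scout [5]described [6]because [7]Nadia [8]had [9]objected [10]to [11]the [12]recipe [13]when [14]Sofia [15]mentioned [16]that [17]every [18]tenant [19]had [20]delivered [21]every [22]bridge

The displaced element is "what" (word 1).
It functions as the direct object of "described", so the gap sits immediately after word 5 ("described").
Base order: A scout has described what because Nadia had objected to the recipe when Sofia mentioned that every tenant had delivered every bridge.

5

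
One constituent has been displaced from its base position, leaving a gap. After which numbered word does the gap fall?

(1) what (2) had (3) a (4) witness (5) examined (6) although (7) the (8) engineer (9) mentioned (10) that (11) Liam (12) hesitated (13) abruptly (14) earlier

5

The displaced element is "what" (word 1).
It functions as the direct object of "examined", so the gap sits immediately after word 5 ("examined").
Base order: A witness had examined what although the engineer mentioned that Liam hesitated abruptly earlier.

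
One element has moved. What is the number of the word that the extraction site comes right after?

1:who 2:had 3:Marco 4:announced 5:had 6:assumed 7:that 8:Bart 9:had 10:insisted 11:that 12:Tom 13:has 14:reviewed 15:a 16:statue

4

The displaced element is "who" (word 1).
It is linked across 1 clause boundary (Ø).
It functions as the subject of "assumed", so the gap sits immediately after word 4 ("announced").
Base order: Marco had announced that who had assumed that Bart had insisted that Tom has reviewed a statue.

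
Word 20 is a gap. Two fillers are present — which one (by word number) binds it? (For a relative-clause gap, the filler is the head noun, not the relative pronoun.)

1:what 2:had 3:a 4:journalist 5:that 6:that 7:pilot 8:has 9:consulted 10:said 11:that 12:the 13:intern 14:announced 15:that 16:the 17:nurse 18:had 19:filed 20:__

The marked gap is the direct object of "filed".
Its filler is the fronted wh-phrase "what", at word 1.
(The other dependency links word 4 to a gap after word 9.)

1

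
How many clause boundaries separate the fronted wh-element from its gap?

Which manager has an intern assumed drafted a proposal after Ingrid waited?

1

"which manager" is extracted from the subject of "drafted".
Boundaries crossed, outermost first: [Ø] — 1 in total.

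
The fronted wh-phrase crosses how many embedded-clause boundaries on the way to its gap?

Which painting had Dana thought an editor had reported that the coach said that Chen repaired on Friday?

"which painting" is extracted from the object of "repaired".
Boundaries crossed, outermost first: [Ø], [that], [that] — 3 in total.

3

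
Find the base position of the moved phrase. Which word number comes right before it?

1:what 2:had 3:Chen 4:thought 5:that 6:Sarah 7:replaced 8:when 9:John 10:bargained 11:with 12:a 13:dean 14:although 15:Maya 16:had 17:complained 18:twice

The displaced element is "what" (word 1).
It is linked across 1 clause boundary (that).
It functions as the direct object of "replaced", so the gap sits immediately after word 7 ("replaced").
Base order: Chen had thought that Sarah replaced what when John bargained with a dean although Maya had complained twice.

7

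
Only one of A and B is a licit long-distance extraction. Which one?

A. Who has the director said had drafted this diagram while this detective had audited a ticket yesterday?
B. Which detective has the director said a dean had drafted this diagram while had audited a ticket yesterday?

A

In B, the wh-phrase is extracted from inside an adjunct island (introduced by "while"), which blocks movement.
In A, the extraction path crosses only that-complement boundaries, which are transparent.
So A is grammatical.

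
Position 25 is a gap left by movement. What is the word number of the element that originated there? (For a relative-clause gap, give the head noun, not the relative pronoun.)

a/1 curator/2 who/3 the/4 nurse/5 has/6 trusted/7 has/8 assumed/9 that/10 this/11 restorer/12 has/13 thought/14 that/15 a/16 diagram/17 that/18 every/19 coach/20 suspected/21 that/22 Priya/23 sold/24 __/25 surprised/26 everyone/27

The gap at 25 is the object of "sold", inside a relative clause.
The relative pronoun is "that" (word 18); it is bound by the head noun immediately before it.
Its filler is the head noun "diagram", at word 17.

17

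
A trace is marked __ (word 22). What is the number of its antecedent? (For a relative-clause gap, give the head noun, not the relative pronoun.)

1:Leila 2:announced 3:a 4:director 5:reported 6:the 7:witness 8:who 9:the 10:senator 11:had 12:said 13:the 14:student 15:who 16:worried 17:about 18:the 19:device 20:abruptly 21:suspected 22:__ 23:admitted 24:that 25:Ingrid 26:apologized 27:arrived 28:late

The gap at 22 is the subject of "admitted", inside a relative clause.
The relative pronoun is "who" (word 8); it is bound by the head noun immediately before it.
Its filler is the head noun "witness", at word 7.

7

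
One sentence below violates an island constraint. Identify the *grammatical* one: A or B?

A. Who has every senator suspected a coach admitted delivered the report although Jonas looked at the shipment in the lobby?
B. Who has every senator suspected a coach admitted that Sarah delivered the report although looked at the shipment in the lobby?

A

In B, the wh-phrase is extracted from inside an adjunct island (introduced by "although"), which blocks movement.
In A, the extraction path crosses only that-complement boundaries, which are transparent.
So A is grammatical.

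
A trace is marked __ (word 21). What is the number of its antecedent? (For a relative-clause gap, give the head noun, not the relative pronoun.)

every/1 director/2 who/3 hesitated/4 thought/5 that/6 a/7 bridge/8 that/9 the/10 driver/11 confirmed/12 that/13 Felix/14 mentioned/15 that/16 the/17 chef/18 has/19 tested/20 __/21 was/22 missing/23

The gap at 21 is the object of "tested", inside a relative clause.
The relative pronoun is "that" (word 9); it is bound by the head noun immediately before it.
Its filler is the head noun "bridge", at word 8.

8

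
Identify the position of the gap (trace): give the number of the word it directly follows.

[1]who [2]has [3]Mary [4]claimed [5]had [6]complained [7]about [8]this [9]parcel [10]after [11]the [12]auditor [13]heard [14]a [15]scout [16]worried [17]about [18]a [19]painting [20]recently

The displaced element is "who" (word 1).
It is linked across 1 clause boundary (Ø).
It functions as the subject of "complained", so the gap sits immediately after word 4 ("claimed").
Base order: Mary has claimed that who had complained about this parcel after the auditor heard a scout worried about a painting recently.

4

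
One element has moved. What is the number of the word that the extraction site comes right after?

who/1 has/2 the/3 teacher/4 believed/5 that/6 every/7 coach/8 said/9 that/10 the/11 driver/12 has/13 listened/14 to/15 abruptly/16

15

The displaced element is "who" (word 1).
It is linked across 2 clause boundaries (that → that).
It functions as the object of the preposition "to" of "listened", so the gap sits immediately after word 15 ("to").
Base order: The teacher has believed that every coach said that the driver has listened to who abruptly.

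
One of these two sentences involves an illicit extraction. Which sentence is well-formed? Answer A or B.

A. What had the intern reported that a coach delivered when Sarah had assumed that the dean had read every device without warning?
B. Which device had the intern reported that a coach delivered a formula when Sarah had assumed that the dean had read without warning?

In B, the wh-phrase is extracted from inside an adjunct island (introduced by "when"), which blocks movement.
In A, the extraction path crosses only that-complement boundaries, which are transparent.
So A is grammatical.

A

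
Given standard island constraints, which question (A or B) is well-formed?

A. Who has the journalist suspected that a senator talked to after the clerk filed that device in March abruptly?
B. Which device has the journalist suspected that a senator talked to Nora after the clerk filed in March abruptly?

In B, the wh-phrase is extracted from inside an adjunct island (introduced by "after"), which blocks movement.
In A, the extraction path crosses only that-complement boundaries, which are transparent.
So A is grammatical.

A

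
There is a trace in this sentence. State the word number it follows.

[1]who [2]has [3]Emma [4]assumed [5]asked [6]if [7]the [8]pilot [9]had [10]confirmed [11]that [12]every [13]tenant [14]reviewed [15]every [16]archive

The displaced element is "who" (word 1).
It is linked across 1 clause boundary (Ø).
It functions as the subject of "asked", so the gap sits immediately after word 4 ("assumed").
Base order: Emma has assumed that who asked if the pilot had confirmed that every tenant reviewed every archive.

4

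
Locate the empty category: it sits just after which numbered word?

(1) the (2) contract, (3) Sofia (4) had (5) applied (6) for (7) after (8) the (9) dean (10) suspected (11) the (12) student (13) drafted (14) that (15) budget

The displaced element is "the contract" (word 2).
It functions as the object of the preposition "for" of "applied", so the gap sits immediately after word 6 ("for").
Base order: Sofia had applied for the contract after the dean suspected the student drafted that budget.

6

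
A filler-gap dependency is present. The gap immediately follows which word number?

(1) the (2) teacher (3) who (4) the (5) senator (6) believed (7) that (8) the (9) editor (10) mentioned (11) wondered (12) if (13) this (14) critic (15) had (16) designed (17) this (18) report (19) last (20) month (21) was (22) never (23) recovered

The displaced element is "the teacher" (word 2).
It is linked across 2 clause boundaries (that → Ø).
It functions as the subject of "wondered", so the gap sits immediately after word 10 ("mentioned").
Base order: The senator believed that the editor mentioned that the teacher wondered if this critic had designed this report last month.

10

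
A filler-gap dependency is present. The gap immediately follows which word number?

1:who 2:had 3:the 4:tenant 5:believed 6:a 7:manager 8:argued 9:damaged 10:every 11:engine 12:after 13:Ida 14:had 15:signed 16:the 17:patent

The displaced element is "who" (word 1).
It is linked across 2 clause boundaries (Ø → Ø).
It functions as the subject of "damaged", so the gap sits immediately after word 8 ("argued").
Base order: The tenant had believed a manager argued that who damaged every engine after Ida had signed the patent.

8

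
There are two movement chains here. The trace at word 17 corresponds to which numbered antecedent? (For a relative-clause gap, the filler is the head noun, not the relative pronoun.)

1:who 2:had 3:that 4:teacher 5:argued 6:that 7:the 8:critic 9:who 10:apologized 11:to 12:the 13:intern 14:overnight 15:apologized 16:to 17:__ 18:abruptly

1

The marked gap is the object of the preposition "to" of "apologized".
Its filler is the fronted wh-phrase "who", at word 1.
(The other dependency links word 8 to a gap after word 9.)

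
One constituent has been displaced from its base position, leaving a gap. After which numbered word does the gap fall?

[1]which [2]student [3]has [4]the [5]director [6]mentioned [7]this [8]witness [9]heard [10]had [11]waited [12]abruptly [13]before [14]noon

The displaced element is "which student" (word 2).
It is linked across 2 clause boundaries (Ø → Ø).
It functions as the subject of "waited", so the gap sits immediately after word 9 ("heard").
Base order: The director has mentioned this witness heard that which student had waited abruptly before noon.

9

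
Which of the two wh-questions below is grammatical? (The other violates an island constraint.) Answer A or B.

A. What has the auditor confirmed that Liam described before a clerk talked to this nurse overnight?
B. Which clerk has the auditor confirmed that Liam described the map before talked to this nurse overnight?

A

In B, the wh-phrase is extracted from inside an adjunct island (introduced by "before"), which blocks movement.
In A, the extraction path crosses only that-complement boundaries, which are transparent.
So A is grammatical.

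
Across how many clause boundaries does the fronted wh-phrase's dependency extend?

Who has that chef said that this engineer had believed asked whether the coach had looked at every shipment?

"who" is extracted from the subject of "asked".
Boundaries crossed, outermost first: [that], [Ø] — 2 in total.

2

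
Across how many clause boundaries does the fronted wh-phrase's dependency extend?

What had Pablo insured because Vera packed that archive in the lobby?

0

"what" originates inside the matrix clause — no clause boundary is crossed.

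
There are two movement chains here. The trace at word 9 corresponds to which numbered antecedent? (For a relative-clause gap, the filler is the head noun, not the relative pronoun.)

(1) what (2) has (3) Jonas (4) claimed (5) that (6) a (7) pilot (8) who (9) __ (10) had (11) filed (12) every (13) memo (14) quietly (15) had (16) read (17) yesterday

7

The marked gap is inside the relative clause, the subject of "filed".
Its filler is the head noun "pilot" (via "who"), at word 7.
(The other dependency links word 1 to a gap after word 16.)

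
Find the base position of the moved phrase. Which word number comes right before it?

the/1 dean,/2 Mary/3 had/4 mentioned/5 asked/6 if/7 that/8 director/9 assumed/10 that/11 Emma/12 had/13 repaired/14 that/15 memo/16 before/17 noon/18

5

The displaced element is "the dean" (word 2).
It is linked across 1 clause boundary (Ø).
It functions as the subject of "asked", so the gap sits immediately after word 5 ("mentioned").
Base order: Mary had mentioned that the dean asked if that director assumed that Emma had repaired that memo before noon.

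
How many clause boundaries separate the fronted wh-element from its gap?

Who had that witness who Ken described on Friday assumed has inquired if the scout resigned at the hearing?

1

"who" is extracted from the subject of "inquired".
Boundaries crossed, outermost first: [Ø] — 1 in total.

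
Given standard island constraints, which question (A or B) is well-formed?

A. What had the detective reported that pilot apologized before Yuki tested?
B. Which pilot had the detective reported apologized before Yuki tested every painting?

In A, the wh-phrase is extracted from inside an adjunct island (introduced by "before"), which blocks movement.
In B, the extraction path crosses only that-complement boundaries, which are transparent.
So B is grammatical.

B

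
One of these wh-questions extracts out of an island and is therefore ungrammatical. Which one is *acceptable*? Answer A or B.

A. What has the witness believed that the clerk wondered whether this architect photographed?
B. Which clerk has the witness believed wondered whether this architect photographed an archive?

B

In A, the wh-phrase is extracted from inside a wh-island (introduced by "whether"), which blocks movement.
In B, the extraction path crosses only that-complement boundaries, which are transparent.
So B is grammatical.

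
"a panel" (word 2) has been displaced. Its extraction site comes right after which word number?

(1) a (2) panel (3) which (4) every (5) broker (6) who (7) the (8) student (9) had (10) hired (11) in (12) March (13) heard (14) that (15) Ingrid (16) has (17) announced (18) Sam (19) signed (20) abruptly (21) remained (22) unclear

19

The displaced element is "a panel" (word 2).
It is linked across 2 clause boundaries (that → Ø).
It functions as the direct object of "signed", so the gap sits immediately after word 19 ("signed").
Base order: Every broker who the student had hired in March heard that Ingrid has announced Sam signed a panel abruptly.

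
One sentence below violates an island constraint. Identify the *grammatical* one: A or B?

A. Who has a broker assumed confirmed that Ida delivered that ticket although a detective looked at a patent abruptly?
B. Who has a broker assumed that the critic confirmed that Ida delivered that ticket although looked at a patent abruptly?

A

In B, the wh-phrase is extracted from inside an adjunct island (introduced by "although"), which blocks movement.
In A, the extraction path crosses only that-complement boundaries, which are transparent.
So A is grammatical.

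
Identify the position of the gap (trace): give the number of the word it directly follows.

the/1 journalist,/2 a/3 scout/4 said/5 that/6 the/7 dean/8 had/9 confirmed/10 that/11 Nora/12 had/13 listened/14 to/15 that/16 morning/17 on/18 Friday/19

The displaced element is "the journalist" (word 2).
It is linked across 2 clause boundaries (that → that).
It functions as the object of the preposition "to" of "listened", so the gap sits immediately after word 15 ("to").
Base order: A scout said that the dean had confirmed that Nora had listened to the journalist that morning on Friday.

15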